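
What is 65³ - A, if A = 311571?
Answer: -36946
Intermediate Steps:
65³ - A = 65³ - 1*311571 = 274625 - 311571 = -36946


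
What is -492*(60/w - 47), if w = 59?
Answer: 1334796/59 ≈ 22624.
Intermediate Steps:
-492*(60/w - 47) = -492*(60/59 - 47) = -492*(-2713/59) = 1334796/59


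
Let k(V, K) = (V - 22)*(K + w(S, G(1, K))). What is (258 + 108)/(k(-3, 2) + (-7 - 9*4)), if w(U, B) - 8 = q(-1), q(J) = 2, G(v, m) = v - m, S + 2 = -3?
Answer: -366/343 ≈ -1.0671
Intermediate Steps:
S = -5 (S = -2 - 3 = -5)
w(U, B) = 10 (w(U, B) = 8 + 2 = 10)
k(V, K) = (-22 + V)*(10 + K) (k(V, K) = (V - 22)*(K + 10) = (-22 + V)*(10 + K))
(258 + 108)/(k(-3, 2) + (-7 - 9*4)) = (258 + 108)/((-220 - 22*2 + 10*(-3) + 2*(-3)) + (-7 - 9*4)) = 366/((-220 - 44 - 30 - 6) + (-7 - 36)) = 366/(-300 - 43) = 366/(-343) = 366*(-1/343) = -366/343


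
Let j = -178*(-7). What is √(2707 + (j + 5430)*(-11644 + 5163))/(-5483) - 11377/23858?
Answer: -11377/23858 - 9*I*√534129/5483 ≈ -0.47686 - 1.1996*I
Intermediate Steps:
j = 1246
√(2707 + (j + 5430)*(-11644 + 5163))/(-5483) - 11377/23858 = √(2707 + (1246 + 5430)*(-11644 + 5163))/(-5483) - 11377/23858 = √(2707 + 6676*(-6481))*(-1/5483) - 11377*1/23858 = √(2707 - 43267156)*(-1/5483) - 11377/23858 = √(-43264449)*(-1/5483) - 11377/23858 = (9*I*√534129)*(-1/5483) - 11377/23858 = -9*I*√534129/5483 - 11377/23858 = -11377/23858 - 9*I*√534129/5483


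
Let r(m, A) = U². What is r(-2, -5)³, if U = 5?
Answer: 15625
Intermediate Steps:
r(m, A) = 25 (r(m, A) = 5² = 25)
r(-2, -5)³ = 25³ = 15625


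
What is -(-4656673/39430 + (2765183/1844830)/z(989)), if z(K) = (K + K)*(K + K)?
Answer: 3361125026158139987/28460052962989960 ≈ 118.10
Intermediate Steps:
z(K) = 4*K² (z(K) = (2*K)*(2*K) = 4*K²)
-(-4656673/39430 + (2765183/1844830)/z(989)) = -(-4656673/39430 + (2765183/1844830)/((4*989²))) = -(-4656673*1/39430 + (2765183*(1/1844830))/((4*978121))) = -(-4656673/39430 + (2765183/1844830)/3912484) = -(-4656673/39430 + (2765183/1844830)*(1/3912484)) = -(-4656673/39430 + 2765183/7217867857720) = -1*(-3361125026158139987/28460052962989960) = 3361125026158139987/28460052962989960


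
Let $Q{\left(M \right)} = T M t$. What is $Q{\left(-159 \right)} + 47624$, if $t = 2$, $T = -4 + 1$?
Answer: $48578$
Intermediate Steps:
$T = -3$
$Q{\left(M \right)} = - 6 M$ ($Q{\left(M \right)} = - 3 M 2 = - 6 M$)
$Q{\left(-159 \right)} + 47624 = \left(-6\right) \left(-159\right) + 47624 = 954 + 47624 = 48578$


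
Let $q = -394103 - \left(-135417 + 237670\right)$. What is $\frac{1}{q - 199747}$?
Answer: $- \frac{1}{696103} \approx -1.4366 \cdot 10^{-6}$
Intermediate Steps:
$q = -496356$ ($q = -394103 - 102253 = -496356$)
$\frac{1}{q - 199747} = \frac{1}{-496356 - 199747} = \frac{1}{-696103} = - \frac{1}{696103}$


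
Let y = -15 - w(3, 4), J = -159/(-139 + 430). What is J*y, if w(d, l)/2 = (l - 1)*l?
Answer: 2067/97 ≈ 21.309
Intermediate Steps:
w(d, l) = 2*l*(-1 + l) (w(d, l) = 2*((l - 1)*l) = 2*((-1 + l)*l) = 2*(l*(-1 + l)) = 2*l*(-1 + l))
J = -53/97 (J = -159/291 = -159*1/291 = -53/97 ≈ -0.54639)
y = -39 (y = -15 - 2*4*(-1 + 4) = -15 - 2*4*3 = -15 - 1*24 = -15 - 24 = -39)
J*y = -53/97*(-39) = 2067/97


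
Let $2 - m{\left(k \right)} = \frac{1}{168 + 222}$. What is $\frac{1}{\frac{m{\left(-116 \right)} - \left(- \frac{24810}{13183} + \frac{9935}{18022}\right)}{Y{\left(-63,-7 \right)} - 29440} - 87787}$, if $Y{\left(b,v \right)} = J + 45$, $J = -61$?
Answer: $- \frac{85291477413870}{7487482937368203037} \approx -1.1391 \cdot 10^{-5}$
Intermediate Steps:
$Y{\left(b,v \right)} = -16$ ($Y{\left(b,v \right)} = -61 + 45 = -16$)
$m{\left(k \right)} = \frac{779}{390}$ ($m{\left(k \right)} = 2 - \frac{1}{168 + 222} = 2 - \frac{1}{390} = \frac{779}{390}$)
$\frac{1}{\frac{m{\left(-116 \right)} - \left(- \frac{24810}{13183} + \frac{9935}{18022}\right)}{Y{\left(-63,-7 \right)} - 29440} - 87787} = \frac{1}{\frac{\frac{779}{390} - \left(- \frac{24810}{13183} + \frac{9935}{18022}\right)}{-16 - 29440} - 87787} = \frac{1}{\frac{\frac{779}{390} - - \frac{316152715}{237584026}}{-29456} - 87787} = \frac{1}{\left(\frac{779}{390} + \left(- \frac{9935}{18022} + \frac{24810}{13183}\right)\right) \left(- \frac{1}{29456}\right) - 87787} = \frac{1}{\left(\frac{779}{390} + \frac{316152715}{237584026}\right) \left(- \frac{1}{29456}\right) - 87787} = \frac{1}{\frac{77094378776}{23164442535} \left(- \frac{1}{29456}\right) - 87787} = \frac{1}{- \frac{9636797347}{85291477413870} - 87787} = \frac{1}{- \frac{7487482937368203037}{85291477413870}} = - \frac{85291477413870}{7487482937368203037}$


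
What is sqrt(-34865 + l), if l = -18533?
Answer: I*sqrt(53398) ≈ 231.08*I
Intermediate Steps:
sqrt(-34865 + l) = sqrt(-34865 - 18533) = sqrt(-53398) = I*sqrt(53398)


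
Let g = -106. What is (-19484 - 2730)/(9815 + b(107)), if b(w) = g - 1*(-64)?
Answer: -766/337 ≈ -2.2730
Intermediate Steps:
b(w) = -42 (b(w) = -106 - 1*(-64) = -106 + 64 = -42)
(-19484 - 2730)/(9815 + b(107)) = (-19484 - 2730)/(9815 - 42) = -22214/9773 = -22214*1/9773 = -766/337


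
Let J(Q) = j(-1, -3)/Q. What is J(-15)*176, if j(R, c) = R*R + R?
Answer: 0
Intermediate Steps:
j(R, c) = R + R² (j(R, c) = R² + R = R + R²)
J(Q) = 0 (J(Q) = (-(1 - 1))/Q = (-1*0)/Q = 0/Q = 0)
J(-15)*176 = 0*176 = 0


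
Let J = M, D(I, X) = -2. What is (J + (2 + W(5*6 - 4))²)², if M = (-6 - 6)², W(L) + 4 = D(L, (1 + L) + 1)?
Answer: 25600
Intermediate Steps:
W(L) = -6 (W(L) = -4 - 2 = -6)
M = 144 (M = (-12)² = 144)
J = 144
(J + (2 + W(5*6 - 4))²)² = (144 + (2 - 6)²)² = (144 + (-4)²)² = (144 + 16)² = 160² = 25600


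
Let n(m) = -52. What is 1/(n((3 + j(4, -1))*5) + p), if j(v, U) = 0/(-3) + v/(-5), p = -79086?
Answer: -1/79138 ≈ -1.2636e-5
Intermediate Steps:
j(v, U) = -v/5 (j(v, U) = 0*(-⅓) + v*(-⅕) = 0 - v/5 = -v/5)
1/(n((3 + j(4, -1))*5) + p) = 1/(-52 - 79086) = 1/(-79138) = -1/79138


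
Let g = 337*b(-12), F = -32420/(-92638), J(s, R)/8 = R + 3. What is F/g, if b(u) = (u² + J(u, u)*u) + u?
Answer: 8105/7773532494 ≈ 1.0426e-6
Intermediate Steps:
J(s, R) = 24 + 8*R (J(s, R) = 8*(R + 3) = 8*(3 + R) = 24 + 8*R)
b(u) = u + u² + u*(24 + 8*u) (b(u) = (u² + (24 + 8*u)*u) + u = (u² + u*(24 + 8*u)) + u = u + u² + u*(24 + 8*u))
F = 16210/46319 (F = -32420*(-1/92638) = 16210/46319 ≈ 0.34996)
g = 335652 (g = 337*(-12*(25 + 9*(-12))) = 337*(-12*(25 - 108)) = 337*(-12*(-83)) = 337*996 = 335652)
F/g = (16210/46319)/335652 = (16210/46319)*(1/335652) = 8105/7773532494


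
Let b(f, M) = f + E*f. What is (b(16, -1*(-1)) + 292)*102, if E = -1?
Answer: 29784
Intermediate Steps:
b(f, M) = 0 (b(f, M) = f - f = 0)
(b(16, -1*(-1)) + 292)*102 = (0 + 292)*102 = 292*102 = 29784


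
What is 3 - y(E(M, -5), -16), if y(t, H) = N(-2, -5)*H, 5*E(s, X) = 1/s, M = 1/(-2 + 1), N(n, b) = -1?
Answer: -13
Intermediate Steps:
M = -1 (M = 1/(-1) = -1)
E(s, X) = 1/(5*s)
y(t, H) = -H
3 - y(E(M, -5), -16) = 3 - (-1)*(-16) = 3 - 1*16 = 3 - 16 = -13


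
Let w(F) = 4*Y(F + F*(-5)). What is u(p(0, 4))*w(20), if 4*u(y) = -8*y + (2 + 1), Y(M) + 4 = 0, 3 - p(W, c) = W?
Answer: 84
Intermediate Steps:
p(W, c) = 3 - W
Y(M) = -4 (Y(M) = -4 + 0 = -4)
u(y) = ¾ - 2*y (u(y) = (-8*y + (2 + 1))/4 = (-8*y + 3)/4 = (3 - 8*y)/4 = ¾ - 2*y)
w(F) = -16 (w(F) = 4*(-4) = -16)
u(p(0, 4))*w(20) = (¾ - 2*(3 - 1*0))*(-16) = (¾ - 2*(3 + 0))*(-16) = (¾ - 2*3)*(-16) = (¾ - 6)*(-16) = -21/4*(-16) = 84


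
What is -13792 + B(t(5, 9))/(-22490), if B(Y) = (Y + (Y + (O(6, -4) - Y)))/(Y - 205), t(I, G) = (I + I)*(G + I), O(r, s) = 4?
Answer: -10080917528/730925 ≈ -13792.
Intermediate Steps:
t(I, G) = 2*I*(G + I) (t(I, G) = (2*I)*(G + I) = 2*I*(G + I))
B(Y) = (4 + Y)/(-205 + Y) (B(Y) = (Y + (Y + (4 - Y)))/(Y - 205) = (Y + 4)/(-205 + Y) = (4 + Y)/(-205 + Y))
-13792 + B(t(5, 9))/(-22490) = -13792 + ((4 + 2*5*(9 + 5))/(-205 + 2*5*(9 + 5)))/(-22490) = -13792 + ((4 + 2*5*14)/(-205 + 2*5*14))*(-1/22490) = -13792 + ((4 + 140)/(-205 + 140))*(-1/22490) = -13792 + (144/(-65))*(-1/22490) = -13792 - 1/65*144*(-1/22490) = -13792 - 144/65*(-1/22490) = -13792 + 72/730925 = -10080917528/730925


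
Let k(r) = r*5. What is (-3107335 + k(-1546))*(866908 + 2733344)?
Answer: -11215018996380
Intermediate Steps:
k(r) = 5*r
(-3107335 + k(-1546))*(866908 + 2733344) = (-3107335 + 5*(-1546))*(866908 + 2733344) = (-3107335 - 7730)*3600252 = -3115065*3600252 = -11215018996380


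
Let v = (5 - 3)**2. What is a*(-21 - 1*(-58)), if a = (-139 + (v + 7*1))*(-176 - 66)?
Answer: 1146112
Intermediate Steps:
v = 4 (v = 2**2 = 4)
a = 30976 (a = (-139 + (4 + 7*1))*(-176 - 66) = (-139 + (4 + 7))*(-242) = (-139 + 11)*(-242) = -128*(-242) = 30976)
a*(-21 - 1*(-58)) = 30976*(-21 - 1*(-58)) = 30976*(-21 + 58) = 30976*37 = 1146112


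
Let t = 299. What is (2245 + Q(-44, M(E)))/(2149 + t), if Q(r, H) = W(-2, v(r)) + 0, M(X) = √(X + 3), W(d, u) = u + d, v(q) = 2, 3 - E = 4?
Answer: 2245/2448 ≈ 0.91708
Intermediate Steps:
E = -1 (E = 3 - 1*4 = 3 - 4 = -1)
W(d, u) = d + u
M(X) = √(3 + X)
Q(r, H) = 0 (Q(r, H) = (-2 + 2) + 0 = 0 + 0 = 0)
(2245 + Q(-44, M(E)))/(2149 + t) = (2245 + 0)/(2149 + 299) = 2245/2448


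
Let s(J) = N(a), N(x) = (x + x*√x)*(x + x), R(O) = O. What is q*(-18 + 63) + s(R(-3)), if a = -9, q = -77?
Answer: -3303 + 486*I ≈ -3303.0 + 486.0*I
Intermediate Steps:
N(x) = 2*x*(x + x^(3/2)) (N(x) = (x + x^(3/2))*(2*x) = 2*x*(x + x^(3/2)))
s(J) = 162 + 486*I (s(J) = 2*(-9)² + 2*(-9)^(5/2) = 2*81 + 2*(243*I) = 162 + 486*I)
q*(-18 + 63) + s(R(-3)) = -77*(-18 + 63) + (162 + 486*I) = -77*45 + (162 + 486*I) = -3465 + (162 + 486*I) = -3303 + 486*I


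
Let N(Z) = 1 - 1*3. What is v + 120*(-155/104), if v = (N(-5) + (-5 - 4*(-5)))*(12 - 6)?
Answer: -1311/13 ≈ -100.85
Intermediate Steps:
N(Z) = -2 (N(Z) = 1 - 3 = -2)
v = 78 (v = (-2 + (-5 - 4*(-5)))*(12 - 6) = (-2 + (-5 + 20))*6 = (-2 + 15)*6 = 13*6 = 78)
v + 120*(-155/104) = 78 + 120*(-155/104) = 78 - 2325/13 = -1311/13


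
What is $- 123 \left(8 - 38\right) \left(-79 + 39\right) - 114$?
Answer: $-147714$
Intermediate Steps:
$- 123 \left(8 - 38\right) \left(-79 + 39\right) - 114 = - 123 \left(\left(-30\right) \left(-40\right)\right) - 114 = \left(-123\right) 1200 - 114 = -147600 - 114 = -147714$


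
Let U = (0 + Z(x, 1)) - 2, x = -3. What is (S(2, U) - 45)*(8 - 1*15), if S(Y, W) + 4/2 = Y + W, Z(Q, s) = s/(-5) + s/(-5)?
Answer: 1659/5 ≈ 331.80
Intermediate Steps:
Z(Q, s) = -2*s/5 (Z(Q, s) = s*(-⅕) + s*(-⅕) = -s/5 - s/5 = -2*s/5)
U = -12/5 (U = (0 - ⅖*1) - 2 = (0 - ⅖) - 2 = -⅖ - 2 = -12/5 ≈ -2.4000)
S(Y, W) = -2 + W + Y (S(Y, W) = -2 + (Y + W) = -2 + (W + Y) = -2 + W + Y)
(S(2, U) - 45)*(8 - 1*15) = ((-2 - 12/5 + 2) - 45)*(8 - 1*15) = (-12/5 - 45)*(8 - 15) = -237/5*(-7) = 1659/5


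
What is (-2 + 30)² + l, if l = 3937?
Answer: 4721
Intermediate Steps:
(-2 + 30)² + l = (-2 + 30)² + 3937 = 28² + 3937 = 784 + 3937 = 4721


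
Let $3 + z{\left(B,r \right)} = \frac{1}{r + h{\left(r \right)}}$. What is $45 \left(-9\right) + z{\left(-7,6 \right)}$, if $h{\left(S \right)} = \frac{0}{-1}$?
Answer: $- \frac{2447}{6} \approx -407.83$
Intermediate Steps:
$h{\left(S \right)} = 0$ ($h{\left(S \right)} = 0 \left(-1\right) = 0$)
$z{\left(B,r \right)} = -3 + \frac{1}{r}$ ($z{\left(B,r \right)} = -3 + \frac{1}{r + 0} = -3 + \frac{1}{r}$)
$45 \left(-9\right) + z{\left(-7,6 \right)} = 45 \left(-9\right) - \left(3 - \frac{1}{6}\right) = -405 + \left(-3 + \frac{1}{6}\right) = -405 - \frac{17}{6} = - \frac{2447}{6}$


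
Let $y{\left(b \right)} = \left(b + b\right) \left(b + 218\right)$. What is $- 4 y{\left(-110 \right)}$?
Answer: $95040$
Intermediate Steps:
$y{\left(b \right)} = 2 b \left(218 + b\right)$
$- 4 y{\left(-110 \right)} = - 4 \cdot 2 \left(-110\right) \left(218 - 110\right) = - 4 \cdot 2 \left(-110\right) 108 = \left(-4\right) \left(-23760\right) = 95040$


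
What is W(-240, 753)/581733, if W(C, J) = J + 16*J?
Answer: 4267/193911 ≈ 0.022005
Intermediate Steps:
W(C, J) = 17*J
W(-240, 753)/581733 = (17*753)/581733 = 12801*(1/581733) = 4267/193911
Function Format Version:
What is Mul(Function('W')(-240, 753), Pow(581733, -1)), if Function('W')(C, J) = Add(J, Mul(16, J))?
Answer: Rational(4267, 193911) ≈ 0.022005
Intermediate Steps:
Function('W')(C, J) = Mul(17, J)
Mul(Function('W')(-240, 753), Pow(581733, -1)) = Mul(Mul(17, 753), Pow(581733, -1)) = Mul(12801, Rational(1, 581733)) = Rational(4267, 193911)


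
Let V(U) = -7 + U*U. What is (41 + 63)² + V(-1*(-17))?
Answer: 11098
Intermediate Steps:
V(U) = -7 + U²
(41 + 63)² + V(-1*(-17)) = (41 + 63)² + (-7 + (-1*(-17))²) = 104² + (-7 + 17²) = 10816 + (-7 + 289) = 10816 + 282 = 11098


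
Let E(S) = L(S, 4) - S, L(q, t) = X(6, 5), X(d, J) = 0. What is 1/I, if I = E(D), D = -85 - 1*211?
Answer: 1/296 ≈ 0.0033784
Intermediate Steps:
L(q, t) = 0
D = -296 (D = -85 - 211 = -296)
E(S) = -S (E(S) = 0 - S = -S)
I = 296 (I = -1*(-296) = 296)
1/I = 1/296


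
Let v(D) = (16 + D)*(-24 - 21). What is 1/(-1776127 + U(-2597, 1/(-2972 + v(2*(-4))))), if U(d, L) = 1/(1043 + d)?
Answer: -1554/2760101359 ≈ -5.6302e-7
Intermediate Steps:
v(D) = -720 - 45*D (v(D) = (16 + D)*(-45) = -720 - 45*D)
1/(-1776127 + U(-2597, 1/(-2972 + v(2*(-4))))) = 1/(-1776127 + 1/(1043 - 2597)) = 1/(-1776127 + 1/(-1554)) = 1/(-1776127 - 1/1554) = 1/(-2760101359/1554) = -1554/2760101359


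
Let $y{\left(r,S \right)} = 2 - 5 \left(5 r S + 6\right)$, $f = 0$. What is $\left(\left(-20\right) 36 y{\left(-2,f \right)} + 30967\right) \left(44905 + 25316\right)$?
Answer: $3590189067$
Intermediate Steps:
$y{\left(r,S \right)} = -28 - 25 S r$ ($y{\left(r,S \right)} = 2 - 5 \left(5 S r + 6\right) = 2 - 5 \left(6 + 5 S r\right) = 2 - \left(30 + 25 S r\right) = -28 - 25 S r$)
$\left(\left(-20\right) 36 y{\left(-2,f \right)} + 30967\right) \left(44905 + 25316\right) = \left(\left(-20\right) 36 \left(-28 - 0 \left(-2\right)\right) + 30967\right) \left(44905 + 25316\right) = \left(- 720 \left(-28 + 0\right) + 30967\right) 70221 = \left(\left(-720\right) \left(-28\right) + 30967\right) 70221 = \left(20160 + 30967\right) 70221 = 51127 \cdot 70221 = 3590189067$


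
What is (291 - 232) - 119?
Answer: -60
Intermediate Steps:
(291 - 232) - 119 = 59 - 119 = -60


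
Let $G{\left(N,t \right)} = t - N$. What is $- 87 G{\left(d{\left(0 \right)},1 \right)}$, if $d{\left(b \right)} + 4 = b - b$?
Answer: $-435$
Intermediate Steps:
$d{\left(b \right)} = -4$ ($d{\left(b \right)} = -4 + \left(b - b\right) = -4 + 0 = -4$)
$- 87 G{\left(d{\left(0 \right)},1 \right)} = - 87 \left(1 - -4\right) = - 87 \left(1 + 4\right) = \left(-87\right) 5 = -435$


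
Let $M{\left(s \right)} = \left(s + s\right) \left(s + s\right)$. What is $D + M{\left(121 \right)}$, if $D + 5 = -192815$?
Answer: $-134256$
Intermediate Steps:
$D = -192820$ ($D = -5 - 192815 = -192820$)
$M{\left(s \right)} = 4 s^{2}$ ($M{\left(s \right)} = 2 s 2 s = 4 s^{2}$)
$D + M{\left(121 \right)} = -192820 + 4 \cdot 121^{2} = -192820 + 4 \cdot 14641 = -192820 + 58564 = -134256$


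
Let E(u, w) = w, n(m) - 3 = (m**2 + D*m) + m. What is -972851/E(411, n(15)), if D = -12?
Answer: -972851/63 ≈ -15442.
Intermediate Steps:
n(m) = 3 + m**2 - 11*m (n(m) = 3 + ((m**2 - 12*m) + m) = 3 + (m**2 - 11*m) = 3 + m**2 - 11*m)
-972851/E(411, n(15)) = -972851/(3 + 15**2 - 11*15) = -972851/(3 + 225 - 165) = -972851/63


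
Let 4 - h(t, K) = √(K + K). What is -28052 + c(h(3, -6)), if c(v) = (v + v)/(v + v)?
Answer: -28051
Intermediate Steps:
h(t, K) = 4 - √2*√K (h(t, K) = 4 - √(K + K) = 4 - √(2*K) = 4 - √2*√K)
c(v) = 1 (c(v) = (2*v)/((2*v)) = (2*v)*(1/(2*v)) = 1)
-28052 + c(h(3, -6)) = -28052 + 1 = -28051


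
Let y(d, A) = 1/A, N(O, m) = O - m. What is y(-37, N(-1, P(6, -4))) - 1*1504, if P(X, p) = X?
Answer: -10529/7 ≈ -1504.1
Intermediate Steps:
y(-37, N(-1, P(6, -4))) - 1*1504 = 1/(-1 - 1*6) - 1*1504 = 1/(-1 - 6) - 1504 = 1/(-7) - 1504 = -1/7 - 1504 = -10529/7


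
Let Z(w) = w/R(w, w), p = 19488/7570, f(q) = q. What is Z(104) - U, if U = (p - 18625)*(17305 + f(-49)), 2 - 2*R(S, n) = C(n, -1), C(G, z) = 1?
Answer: 1216305149816/3785 ≈ 3.2135e+8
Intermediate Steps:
p = 9744/3785 (p = 19488*(1/7570) = 9744/3785 ≈ 2.5744)
R(S, n) = ½ (R(S, n) = 1 - ½*1 = 1 - ½ = ½)
Z(w) = 2*w (Z(w) = w/(½) = w*2 = 2*w)
U = -1216304362536/3785 (U = (9744/3785 - 18625)*(17305 - 49) = -70485881/3785*17256 = -1216304362536/3785 ≈ -3.2135e+8)
Z(104) - U = 2*104 - 1*(-1216304362536/3785) = 208 + 1216304362536/3785 = 1216305149816/3785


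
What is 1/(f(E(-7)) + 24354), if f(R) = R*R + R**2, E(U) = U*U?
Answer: 1/29156 ≈ 3.4298e-5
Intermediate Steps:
E(U) = U**2
f(R) = 2*R**2 (f(R) = R**2 + R**2 = 2*R**2)
1/(f(E(-7)) + 24354) = 1/(2*((-7)**2)**2 + 24354) = 1/(2*49**2 + 24354) = 1/(2*2401 + 24354) = 1/(4802 + 24354) = 1/29156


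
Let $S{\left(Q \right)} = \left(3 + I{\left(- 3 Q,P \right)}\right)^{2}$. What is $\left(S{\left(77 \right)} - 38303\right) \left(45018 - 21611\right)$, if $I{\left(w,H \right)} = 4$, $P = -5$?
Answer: $-895411378$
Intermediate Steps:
$S{\left(Q \right)} = 49$ ($S{\left(Q \right)} = \left(3 + 4\right)^{2} = 7^{2} = 49$)
$\left(S{\left(77 \right)} - 38303\right) \left(45018 - 21611\right) = \left(49 - 38303\right) \left(45018 - 21611\right) = \left(-38254\right) 23407 = -895411378$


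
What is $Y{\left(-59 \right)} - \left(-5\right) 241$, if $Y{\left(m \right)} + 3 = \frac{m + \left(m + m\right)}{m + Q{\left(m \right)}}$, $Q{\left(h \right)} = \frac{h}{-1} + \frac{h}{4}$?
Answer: $1214$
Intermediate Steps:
$Q{\left(h \right)} = - \frac{3 h}{4}$ ($Q{\left(h \right)} = h \left(-1\right) + h \frac{1}{4} = - h + \frac{h}{4} = - \frac{3 h}{4}$)
$Y{\left(m \right)} = 9$ ($Y{\left(m \right)} = -3 + \frac{m + \left(m + m\right)}{m - \frac{3 m}{4}} = -3 + \frac{m + 2 m}{\frac{1}{4} m} = -3 + 3 m \frac{4}{m} = -3 + 12 = 9$)
$Y{\left(-59 \right)} - \left(-5\right) 241 = 9 - \left(-5\right) 241 = 9 - -1205 = 9 + 1205 = 1214$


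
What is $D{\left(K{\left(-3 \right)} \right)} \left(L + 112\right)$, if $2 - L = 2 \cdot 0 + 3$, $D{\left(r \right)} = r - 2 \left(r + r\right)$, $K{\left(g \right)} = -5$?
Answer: $1665$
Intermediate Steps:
$D{\left(r \right)} = - 3 r$ ($D{\left(r \right)} = r - 2 \cdot 2 r = r - 4 r = - 3 r$)
$L = -1$ ($L = 2 - \left(2 \cdot 0 + 3\right) = 2 - \left(0 + 3\right) = 2 - 3 = -1$)
$D{\left(K{\left(-3 \right)} \right)} \left(L + 112\right) = \left(-3\right) \left(-5\right) \left(-1 + 112\right) = 15 \cdot 111 = 1665$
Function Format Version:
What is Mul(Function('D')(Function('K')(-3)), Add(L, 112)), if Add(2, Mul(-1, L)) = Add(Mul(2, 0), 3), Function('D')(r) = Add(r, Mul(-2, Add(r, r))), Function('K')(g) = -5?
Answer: 1665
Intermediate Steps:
Function('D')(r) = Mul(-3, r) (Function('D')(r) = Add(r, Mul(-2, Mul(2, r))) = Add(r, Mul(-4, r)) = Mul(-3, r))
L = -1 (L = Add(2, Mul(-1, Add(Mul(2, 0), 3))) = Add(2, Mul(-1, Add(0, 3))) = Add(2, Mul(-1, 3)) = Add(2, -3) = -1)
Mul(Function('D')(Function('K')(-3)), Add(L, 112)) = Mul(Mul(-3, -5), Add(-1, 112)) = Mul(15, 111) = 1665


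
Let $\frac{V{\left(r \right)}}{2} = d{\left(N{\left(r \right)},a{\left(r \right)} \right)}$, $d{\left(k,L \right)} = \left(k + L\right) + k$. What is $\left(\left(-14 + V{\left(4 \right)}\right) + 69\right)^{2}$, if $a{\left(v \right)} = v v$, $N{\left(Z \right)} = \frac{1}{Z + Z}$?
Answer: $\frac{30625}{4} \approx 7656.3$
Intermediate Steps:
$N{\left(Z \right)} = \frac{1}{2 Z}$
$a{\left(v \right)} = v^{2}$
$d{\left(k,L \right)} = L + 2 k$ ($d{\left(k,L \right)} = \left(L + k\right) + k = L + 2 k$)
$V{\left(r \right)} = \frac{2}{r} + 2 r^{2}$ ($V{\left(r \right)} = 2 \left(r^{2} + 2 \frac{1}{2 r}\right) = 2 \left(r^{2} + \frac{1}{r}\right) = 2 \left(\frac{1}{r} + r^{2}\right) = \frac{2}{r} + 2 r^{2}$)
$\left(\left(-14 + V{\left(4 \right)}\right) + 69\right)^{2} = \left(\left(-14 + \frac{2 \left(1 + 4^{3}\right)}{4}\right) + 69\right)^{2} = \left(\left(-14 + 2 \cdot \frac{1}{4} \left(1 + 64\right)\right) + 69\right)^{2} = \left(\left(-14 + 2 \cdot \frac{1}{4} \cdot 65\right) + 69\right)^{2} = \left(\left(-14 + \frac{65}{2}\right) + 69\right)^{2} = \left(\frac{37}{2} + 69\right)^{2} = \left(\frac{175}{2}\right)^{2} = \frac{30625}{4}$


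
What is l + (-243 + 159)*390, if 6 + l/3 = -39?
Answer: -32895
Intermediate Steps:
l = -135 (l = -18 + 3*(-39) = -18 - 117 = -135)
l + (-243 + 159)*390 = -135 + (-243 + 159)*390 = -135 - 84*390 = -135 - 32760 = -32895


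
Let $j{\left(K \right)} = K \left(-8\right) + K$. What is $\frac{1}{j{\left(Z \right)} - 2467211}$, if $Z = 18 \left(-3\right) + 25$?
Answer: $- \frac{1}{2467008} \approx -4.0535 \cdot 10^{-7}$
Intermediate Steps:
$Z = -29$ ($Z = -54 + 25 = -29$)
$j{\left(K \right)} = - 7 K$ ($j{\left(K \right)} = - 8 K + K = - 7 K$)
$\frac{1}{j{\left(Z \right)} - 2467211} = \frac{1}{\left(-7\right) \left(-29\right) - 2467211} = \frac{1}{203 - 2467211} = \frac{1}{-2467008} = - \frac{1}{2467008}$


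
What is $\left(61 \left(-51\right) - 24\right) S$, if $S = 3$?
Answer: $-9405$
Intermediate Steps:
$\left(61 \left(-51\right) - 24\right) S = \left(61 \left(-51\right) - 24\right) 3 = \left(-3111 - 24\right) 3 = \left(-3135\right) 3 = -9405$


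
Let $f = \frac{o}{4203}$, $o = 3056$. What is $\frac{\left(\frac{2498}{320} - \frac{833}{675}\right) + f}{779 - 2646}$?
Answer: $- \frac{73629253}{18832802400} \approx -0.0039096$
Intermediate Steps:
$f = \frac{3056}{4203} \approx 0.7271$
$\frac{\left(\frac{2498}{320} - \frac{833}{675}\right) + f}{779 - 2646} = \frac{\left(\frac{2498}{320} - \frac{833}{675}\right) + \frac{3056}{4203}}{779 - 2646} = \frac{\left(2498 \cdot \frac{1}{320} - \frac{833}{675}\right) + \frac{3056}{4203}}{-1867} = \left(\left(\frac{1249}{160} - \frac{833}{675}\right) + \frac{3056}{4203}\right) \left(- \frac{1}{1867}\right) = \left(\frac{141959}{21600} + \frac{3056}{4203}\right) \left(- \frac{1}{1867}\right) = \frac{73629253}{10087200} \left(- \frac{1}{1867}\right) = - \frac{73629253}{18832802400}$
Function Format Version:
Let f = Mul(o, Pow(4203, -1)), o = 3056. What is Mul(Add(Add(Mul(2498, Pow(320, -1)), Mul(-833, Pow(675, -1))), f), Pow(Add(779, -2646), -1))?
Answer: Rational(-73629253, 18832802400) ≈ -0.0039096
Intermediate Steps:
f = Rational(3056, 4203) (f = Mul(3056, Pow(4203, -1)) = Mul(3056, Rational(1, 4203)) = Rational(3056, 4203) ≈ 0.72710)
Mul(Add(Add(Mul(2498, Pow(320, -1)), Mul(-833, Pow(675, -1))), f), Pow(Add(779, -2646), -1)) = Mul(Add(Add(Mul(2498, Pow(320, -1)), Mul(-833, Pow(675, -1))), Rational(3056, 4203)), Pow(Add(779, -2646), -1)) = Mul(Add(Add(Mul(2498, Rational(1, 320)), Mul(-833, Rational(1, 675))), Rational(3056, 4203)), Pow(-1867, -1)) = Mul(Add(Add(Rational(1249, 160), Rational(-833, 675)), Rational(3056, 4203)), Rational(-1, 1867)) = Mul(Add(Rational(141959, 21600), Rational(3056, 4203)), Rational(-1, 1867)) = Mul(Rational(73629253, 10087200), Rational(-1, 1867)) = Rational(-73629253, 18832802400)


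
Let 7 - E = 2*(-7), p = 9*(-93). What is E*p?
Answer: -17577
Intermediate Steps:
p = -837
E = 21 (E = 7 - 2*(-7) = 7 - 1*(-14) = 7 + 14 = 21)
E*p = 21*(-837) = -17577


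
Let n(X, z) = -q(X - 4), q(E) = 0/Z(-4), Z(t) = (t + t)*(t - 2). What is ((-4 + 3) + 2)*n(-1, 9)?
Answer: 0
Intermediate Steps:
Z(t) = 2*t*(-2 + t) (Z(t) = (2*t)*(-2 + t) = 2*t*(-2 + t))
q(E) = 0 (q(E) = 0/((2*(-4)*(-2 - 4))) = 0/((2*(-4)*(-6))) = 0/48 = 0*(1/48) = 0)
n(X, z) = 0 (n(X, z) = -1*0 = 0)
((-4 + 3) + 2)*n(-1, 9) = ((-4 + 3) + 2)*0 = (-1 + 2)*0 = 1*0 = 0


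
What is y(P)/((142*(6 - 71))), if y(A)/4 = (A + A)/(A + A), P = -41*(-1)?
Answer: -2/4615 ≈ -0.00043337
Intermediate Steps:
P = 41
y(A) = 4 (y(A) = 4*((A + A)/(A + A)) = 4*((2*A)/((2*A))) = 4*((2*A)*(1/(2*A))) = 4*1 = 4)
y(P)/((142*(6 - 71))) = 4/((142*(6 - 71))) = 4/((142*(-65))) = 4/(-9230) = 4*(-1/9230) = -2/4615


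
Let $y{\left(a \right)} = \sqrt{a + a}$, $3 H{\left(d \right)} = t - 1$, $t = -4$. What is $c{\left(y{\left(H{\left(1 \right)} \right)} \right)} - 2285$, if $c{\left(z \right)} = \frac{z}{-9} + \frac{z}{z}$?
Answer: $-2284 - \frac{i \sqrt{30}}{27} \approx -2284.0 - 0.20286 i$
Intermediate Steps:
$H{\left(d \right)} = - \frac{5}{3}$ ($H{\left(d \right)} = \frac{-4 - 1}{3} = \frac{1}{3} \left(-5\right) = - \frac{5}{3}$)
$y{\left(a \right)} = \sqrt{2} \sqrt{a}$ ($y{\left(a \right)} = \sqrt{2 a} = \sqrt{2} \sqrt{a}$)
$c{\left(z \right)} = 1 - \frac{z}{9}$ ($c{\left(z \right)} = z \left(- \frac{1}{9}\right) + 1 = - \frac{z}{9} + 1 = 1 - \frac{z}{9}$)
$c{\left(y{\left(H{\left(1 \right)} \right)} \right)} - 2285 = \left(1 - \frac{\sqrt{2} \sqrt{- \frac{5}{3}}}{9}\right) - 2285 = \left(1 - \frac{\sqrt{2} \frac{i \sqrt{15}}{3}}{9}\right) - 2285 = \left(1 - \frac{\frac{1}{3} i \sqrt{30}}{9}\right) - 2285 = \left(1 - \frac{i \sqrt{30}}{27}\right) - 2285 = -2284 - \frac{i \sqrt{30}}{27}$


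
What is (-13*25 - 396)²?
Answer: 519841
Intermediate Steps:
(-13*25 - 396)² = (-325 - 396)² = (-721)² = 519841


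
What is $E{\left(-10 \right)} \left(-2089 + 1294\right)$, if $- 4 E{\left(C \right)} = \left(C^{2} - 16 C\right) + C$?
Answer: $\frac{99375}{2} \approx 49688.0$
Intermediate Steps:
$E{\left(C \right)} = - \frac{C^{2}}{4} + \frac{15 C}{4}$ ($E{\left(C \right)} = - \frac{\left(C^{2} - 16 C\right) + C}{4} = - \frac{C^{2} - 15 C}{4} = - \frac{C^{2}}{4} + \frac{15 C}{4}$)
$E{\left(-10 \right)} \left(-2089 + 1294\right) = \frac{1}{4} \left(-10\right) \left(15 - -10\right) \left(-2089 + 1294\right) = \frac{1}{4} \left(-10\right) \left(15 + 10\right) \left(-795\right) = \frac{1}{4} \left(-10\right) 25 \left(-795\right) = \left(- \frac{125}{2}\right) \left(-795\right) = \frac{99375}{2}$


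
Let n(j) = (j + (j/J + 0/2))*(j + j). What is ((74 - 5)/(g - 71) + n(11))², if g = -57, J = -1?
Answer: 4761/16384 ≈ 0.29059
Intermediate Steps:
n(j) = 0 (n(j) = (j + (j/(-1) + 0/2))*(j + j) = (j + (j*(-1) + 0*(½)))*(2*j) = (j + (-j + 0))*(2*j) = (j - j)*(2*j) = 0*(2*j) = 0)
((74 - 5)/(g - 71) + n(11))² = ((74 - 5)/(-57 - 71) + 0)² = (69/(-128) + 0)² = (69*(-1/128) + 0)² = (-69/128 + 0)² = (-69/128)² = 4761/16384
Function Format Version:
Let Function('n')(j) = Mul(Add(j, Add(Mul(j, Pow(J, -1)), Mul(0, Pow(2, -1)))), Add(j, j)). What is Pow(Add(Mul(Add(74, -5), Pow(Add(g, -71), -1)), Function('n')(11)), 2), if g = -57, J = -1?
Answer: Rational(4761, 16384) ≈ 0.29059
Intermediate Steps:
Function('n')(j) = 0 (Function('n')(j) = Mul(Add(j, Add(Mul(j, Pow(-1, -1)), Mul(0, Pow(2, -1)))), Add(j, j)) = Mul(Add(j, Add(Mul(j, -1), Mul(0, Rational(1, 2)))), Mul(2, j)) = Mul(Add(j, Add(Mul(-1, j), 0)), Mul(2, j)) = Mul(Add(j, Mul(-1, j)), Mul(2, j)) = Mul(0, Mul(2, j)) = 0)
Pow(Add(Mul(Add(74, -5), Pow(Add(g, -71), -1)), Function('n')(11)), 2) = Pow(Add(Mul(Add(74, -5), Pow(Add(-57, -71), -1)), 0), 2) = Pow(Add(Mul(69, Pow(-128, -1)), 0), 2) = Pow(Add(Mul(69, Rational(-1, 128)), 0), 2) = Pow(Add(Rational(-69, 128), 0), 2) = Pow(Rational(-69, 128), 2) = Rational(4761, 16384)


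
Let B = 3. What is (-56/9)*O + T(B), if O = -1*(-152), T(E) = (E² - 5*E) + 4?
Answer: -8530/9 ≈ -947.78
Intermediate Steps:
T(E) = 4 + E² - 5*E
O = 152
(-56/9)*O + T(B) = -56/9*152 + (4 + 3² - 5*3) = -56*⅑*152 + (4 + 9 - 15) = -56/9*152 - 2 = -8512/9 - 2 = -8530/9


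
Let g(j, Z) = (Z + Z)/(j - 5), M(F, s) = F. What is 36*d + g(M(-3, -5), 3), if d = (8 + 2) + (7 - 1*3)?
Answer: 2013/4 ≈ 503.25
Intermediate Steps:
g(j, Z) = 2*Z/(-5 + j) (g(j, Z) = (2*Z)/(-5 + j) = 2*Z/(-5 + j))
d = 14 (d = 10 + (7 - 3) = 10 + 4 = 14)
36*d + g(M(-3, -5), 3) = 36*14 + 2*3/(-5 - 3) = 504 + 2*3/(-8) = 504 + 2*3*(-1/8) = 504 - 3/4 = 2013/4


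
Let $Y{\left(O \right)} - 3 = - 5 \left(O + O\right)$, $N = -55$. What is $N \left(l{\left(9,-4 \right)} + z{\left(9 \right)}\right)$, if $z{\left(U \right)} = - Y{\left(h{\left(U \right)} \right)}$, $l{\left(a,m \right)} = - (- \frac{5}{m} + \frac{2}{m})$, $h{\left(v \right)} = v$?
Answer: $- \frac{18975}{4} \approx -4743.8$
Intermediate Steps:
$Y{\left(O \right)} = 3 - 10 O$ ($Y{\left(O \right)} = 3 - 5 \left(O + O\right) = 3 - 5 \cdot 2 O = 3 - 10 O$)
$l{\left(a,m \right)} = \frac{3}{m}$ ($l{\left(a,m \right)} = - \frac{-3}{m} = \frac{3}{m}$)
$z{\left(U \right)} = -3 + 10 U$ ($z{\left(U \right)} = - (3 - 10 U) = -3 + 10 U$)
$N \left(l{\left(9,-4 \right)} + z{\left(9 \right)}\right) = - 55 \left(\frac{3}{-4} + \left(-3 + 10 \cdot 9\right)\right) = - 55 \left(3 \left(- \frac{1}{4}\right) + \left(-3 + 90\right)\right) = - 55 \left(- \frac{3}{4} + 87\right) = \left(-55\right) \frac{345}{4} = - \frac{18975}{4}$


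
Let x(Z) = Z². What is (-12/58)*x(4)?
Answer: -96/29 ≈ -3.3103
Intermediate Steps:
(-12/58)*x(4) = -12/58*4² = -12*1/58*16 = -6/29*16 = -96/29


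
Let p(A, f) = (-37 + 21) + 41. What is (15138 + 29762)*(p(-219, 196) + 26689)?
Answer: 1199458600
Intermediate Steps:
p(A, f) = 25 (p(A, f) = -16 + 41 = 25)
(15138 + 29762)*(p(-219, 196) + 26689) = (15138 + 29762)*(25 + 26689) = 44900*26714 = 1199458600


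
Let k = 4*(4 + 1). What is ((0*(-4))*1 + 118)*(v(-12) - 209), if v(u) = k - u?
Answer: -20886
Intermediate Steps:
k = 20 (k = 4*5 = 20)
v(u) = 20 - u
((0*(-4))*1 + 118)*(v(-12) - 209) = ((0*(-4))*1 + 118)*((20 - 1*(-12)) - 209) = (0*1 + 118)*((20 + 12) - 209) = (0 + 118)*(32 - 209) = 118*(-177) = -20886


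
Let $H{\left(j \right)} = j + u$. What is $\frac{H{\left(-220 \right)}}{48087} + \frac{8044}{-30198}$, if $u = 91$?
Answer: $- \frac{21705965}{80673957} \approx -0.26906$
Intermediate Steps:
$H{\left(j \right)} = 91 + j$ ($H{\left(j \right)} = j + 91 = 91 + j$)
$\frac{H{\left(-220 \right)}}{48087} + \frac{8044}{-30198} = \frac{91 - 220}{48087} + \frac{8044}{-30198} = \left(-129\right) \frac{1}{48087} + 8044 \left(- \frac{1}{30198}\right) = - \frac{43}{16029} - \frac{4022}{15099} = - \frac{21705965}{80673957}$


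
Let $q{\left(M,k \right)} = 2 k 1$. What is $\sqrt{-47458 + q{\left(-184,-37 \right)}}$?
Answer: $2 i \sqrt{11883} \approx 218.02 i$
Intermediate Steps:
$q{\left(M,k \right)} = 2 k$
$\sqrt{-47458 + q{\left(-184,-37 \right)}} = \sqrt{-47458 + 2 \left(-37\right)} = \sqrt{-47458 - 74} = \sqrt{-47532} = 2 i \sqrt{11883}$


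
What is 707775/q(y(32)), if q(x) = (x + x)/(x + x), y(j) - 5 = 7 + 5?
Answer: 707775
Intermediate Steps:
y(j) = 17 (y(j) = 5 + (7 + 5) = 5 + 12 = 17)
q(x) = 1 (q(x) = (2*x)/((2*x)) = (2*x)*(1/(2*x)) = 1)
707775/q(y(32)) = 707775/1 = 707775*1 = 707775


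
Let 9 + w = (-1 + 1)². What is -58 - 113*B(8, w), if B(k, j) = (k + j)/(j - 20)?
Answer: -1795/29 ≈ -61.897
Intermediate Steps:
w = -9 (w = -9 + (-1 + 1)² = -9 + 0² = -9 + 0 = -9)
B(k, j) = (j + k)/(-20 + j)
-58 - 113*B(8, w) = -58 - 113*(-9 + 8)/(-20 - 9) = -58 - 113*(-1)/(-29) = -58 - (-113)*(-1)/29 = -58 - 113*1/29 = -58 - 113/29 = -1795/29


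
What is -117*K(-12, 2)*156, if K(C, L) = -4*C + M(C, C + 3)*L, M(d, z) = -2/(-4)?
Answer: -894348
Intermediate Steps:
M(d, z) = ½ (M(d, z) = -2*(-¼) = ½)
K(C, L) = L/2 - 4*C (K(C, L) = -4*C + L/2 = L/2 - 4*C)
-117*K(-12, 2)*156 = -117*((½)*2 - 4*(-12))*156 = -117*(1 + 48)*156 = -117*49*156 = -5733*156 = -894348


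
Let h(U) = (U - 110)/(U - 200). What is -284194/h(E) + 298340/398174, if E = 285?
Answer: -19629457224/142205 ≈ -1.3804e+5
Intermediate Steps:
h(U) = (-110 + U)/(-200 + U)
-284194/h(E) + 298340/398174 = -284194*(-200 + 285)/(-110 + 285) + 298340/398174 = -284194/(175/85) + 298340*(1/398174) = -284194/((1/85)*175) + 21310/28441 = -284194/35/17 + 21310/28441 = -284194*17/35 + 21310/28441 = -4831298/35 + 21310/28441 = -19629457224/142205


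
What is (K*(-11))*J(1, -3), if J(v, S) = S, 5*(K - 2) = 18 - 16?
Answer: 396/5 ≈ 79.200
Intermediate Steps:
K = 12/5 (K = 2 + (18 - 16)/5 = 2 + (⅕)*2 = 2 + ⅖ = 12/5 ≈ 2.4000)
(K*(-11))*J(1, -3) = ((12/5)*(-11))*(-3) = -132/5*(-3) = 396/5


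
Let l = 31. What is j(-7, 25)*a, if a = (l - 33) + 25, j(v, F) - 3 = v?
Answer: -92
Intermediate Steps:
j(v, F) = 3 + v
a = 23 (a = (31 - 33) + 25 = -2 + 25 = 23)
j(-7, 25)*a = (3 - 7)*23 = -4*23 = -92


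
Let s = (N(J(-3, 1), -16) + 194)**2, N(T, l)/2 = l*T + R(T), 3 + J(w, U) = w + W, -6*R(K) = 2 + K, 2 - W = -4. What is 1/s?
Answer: 9/336400 ≈ 2.6754e-5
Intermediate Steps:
W = 6 (W = 2 - 1*(-4) = 2 + 4 = 6)
R(K) = -1/3 - K/6 (R(K) = -(2 + K)/6 = -1/3 - K/6)
J(w, U) = 3 + w (J(w, U) = -3 + (w + 6) = -3 + (6 + w) = 3 + w)
N(T, l) = -2/3 - T/3 + 2*T*l (N(T, l) = 2*(l*T + (-1/3 - T/6)) = 2*(T*l + (-1/3 - T/6)) = 2*(-1/3 - T/6 + T*l) = -2/3 - T/3 + 2*T*l)
s = 336400/9 (s = ((-2/3 - (3 - 3)/3 + 2*(3 - 3)*(-16)) + 194)**2 = ((-2/3 - 1/3*0 + 2*0*(-16)) + 194)**2 = ((-2/3 + 0 + 0) + 194)**2 = (-2/3 + 194)**2 = (580/3)**2 = 336400/9 ≈ 37378.)
1/s = 1/(336400/9) = 9/336400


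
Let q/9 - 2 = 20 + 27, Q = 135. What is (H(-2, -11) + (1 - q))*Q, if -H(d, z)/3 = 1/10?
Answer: -118881/2 ≈ -59441.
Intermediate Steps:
H(d, z) = -3/10
q = 441 (q = 18 + 9*(20 + 27) = 18 + 9*47 = 18 + 423 = 441)
(H(-2, -11) + (1 - q))*Q = (-3/10 + (1 - 1*441))*135 = (-3/10 + (1 - 441))*135 = (-3/10 - 440)*135 = -4403/10*135 = -118881/2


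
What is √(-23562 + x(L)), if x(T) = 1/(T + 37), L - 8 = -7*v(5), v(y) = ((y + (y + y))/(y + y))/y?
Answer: 2*I*√1084092438/429 ≈ 153.5*I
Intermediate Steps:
v(y) = 3/(2*y) (v(y) = ((y + 2*y)/((2*y)))/y = ((3*y)*(1/(2*y)))/y = 3/(2*y))
L = 59/10 (L = 8 - 21/(2*5) = 8 - 7*3/10 = 8 - 21/10 = 59/10 ≈ 5.9000)
x(T) = 1/(37 + T)
√(-23562 + x(L)) = √(-23562 + 1/(37 + 59/10)) = √(-23562 + 1/(429/10)) = √(-23562 + 10/429) = √(-10108088/429) = 2*I*√1084092438/429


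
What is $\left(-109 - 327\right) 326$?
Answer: $-142136$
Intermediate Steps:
$\left(-109 - 327\right) 326 = \left(-436\right) 326 = -142136$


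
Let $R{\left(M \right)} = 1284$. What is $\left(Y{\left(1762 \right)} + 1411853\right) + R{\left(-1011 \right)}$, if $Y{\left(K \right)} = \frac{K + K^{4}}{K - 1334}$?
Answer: $\frac{4819709595567}{214} \approx 2.2522 \cdot 10^{10}$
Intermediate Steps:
$Y{\left(K \right)} = \frac{K + K^{4}}{-1334 + K}$
$\left(Y{\left(1762 \right)} + 1411853\right) + R{\left(-1011 \right)} = \left(\frac{1762 + 1762^{4}}{-1334 + 1762} + 1411853\right) + 1284 = \left(\frac{1762 + 9638814366736}{428} + 1411853\right) + 1284 = \left(\frac{1}{428} \cdot 9638814368498 + 1411853\right) + 1284 = \left(\frac{4819407184249}{214} + 1411853\right) + 1284 = \frac{4819709320791}{214} + 1284 = \frac{4819709595567}{214}$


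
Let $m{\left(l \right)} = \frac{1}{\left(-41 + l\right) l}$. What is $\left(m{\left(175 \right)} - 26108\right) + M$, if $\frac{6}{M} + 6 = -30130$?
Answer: $- \frac{4612560436041}{176672300} \approx -26108.0$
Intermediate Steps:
$M = - \frac{3}{15068}$ ($M = \frac{6}{-6 - 30130} = \frac{6}{-30136} = 6 \left(- \frac{1}{30136}\right) = - \frac{3}{15068} \approx -0.0001991$)
$m{\left(l \right)} = \frac{1}{l \left(-41 + l\right)}$
$\left(m{\left(175 \right)} - 26108\right) + M = \left(\frac{1}{175 \left(-41 + 175\right)} - 26108\right) - \frac{3}{15068} = \left(\frac{1}{175 \cdot 134} - 26108\right) - \frac{3}{15068} = \left(\frac{1}{175} \cdot \frac{1}{134} - 26108\right) - \frac{3}{15068} = \left(\frac{1}{23450} - 26108\right) - \frac{3}{15068} = - \frac{612232599}{23450} - \frac{3}{15068} = - \frac{4612560436041}{176672300}$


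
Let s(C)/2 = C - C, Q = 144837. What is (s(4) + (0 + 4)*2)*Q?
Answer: 1158696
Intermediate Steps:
s(C) = 0 (s(C) = 2*(C - C) = 2*0 = 0)
(s(4) + (0 + 4)*2)*Q = (0 + (0 + 4)*2)*144837 = (0 + 4*2)*144837 = (0 + 8)*144837 = 8*144837 = 1158696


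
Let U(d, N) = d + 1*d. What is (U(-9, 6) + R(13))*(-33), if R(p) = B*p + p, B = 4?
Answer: -1551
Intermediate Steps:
U(d, N) = 2*d (U(d, N) = d + d = 2*d)
R(p) = 5*p (R(p) = 4*p + p = 5*p)
(U(-9, 6) + R(13))*(-33) = (2*(-9) + 5*13)*(-33) = (-18 + 65)*(-33) = 47*(-33) = -1551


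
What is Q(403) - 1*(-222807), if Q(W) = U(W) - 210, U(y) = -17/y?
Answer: 89706574/403 ≈ 2.2260e+5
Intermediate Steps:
Q(W) = -210 - 17/W (Q(W) = -17/W - 210 = -210 - 17/W)
Q(403) - 1*(-222807) = (-210 - 17/403) - 1*(-222807) = (-210 - 17*1/403) + 222807 = (-210 - 17/403) + 222807 = -84647/403 + 222807 = 89706574/403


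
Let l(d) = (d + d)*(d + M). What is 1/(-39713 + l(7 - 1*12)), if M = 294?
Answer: -1/42603 ≈ -2.3473e-5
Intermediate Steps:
l(d) = 2*d*(294 + d) (l(d) = (d + d)*(d + 294) = (2*d)*(294 + d) = 2*d*(294 + d))
1/(-39713 + l(7 - 1*12)) = 1/(-39713 + 2*(7 - 1*12)*(294 + (7 - 1*12))) = 1/(-39713 + 2*(7 - 12)*(294 + (7 - 12))) = 1/(-39713 + 2*(-5)*(294 - 5)) = 1/(-39713 + 2*(-5)*289) = 1/(-39713 - 2890) = 1/(-42603) = -1/42603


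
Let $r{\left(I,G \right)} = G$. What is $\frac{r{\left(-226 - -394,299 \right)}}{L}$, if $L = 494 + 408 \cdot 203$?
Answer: $\frac{299}{83318} \approx 0.0035887$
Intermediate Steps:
$L = 83318$ ($L = 494 + 82824 = 83318$)
$\frac{r{\left(-226 - -394,299 \right)}}{L} = \frac{299}{83318}$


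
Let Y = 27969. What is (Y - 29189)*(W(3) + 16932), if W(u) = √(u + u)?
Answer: -20657040 - 1220*√6 ≈ -2.0660e+7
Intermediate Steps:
W(u) = √2*√u (W(u) = √(2*u) = √2*√u)
(Y - 29189)*(W(3) + 16932) = (27969 - 29189)*(√2*√3 + 16932) = -1220*(√6 + 16932) = -1220*(16932 + √6) = -20657040 - 1220*√6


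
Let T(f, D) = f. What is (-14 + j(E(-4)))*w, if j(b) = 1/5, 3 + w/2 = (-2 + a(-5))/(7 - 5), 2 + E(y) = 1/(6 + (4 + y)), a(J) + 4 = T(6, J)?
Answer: 414/5 ≈ 82.800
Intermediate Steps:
a(J) = 2 (a(J) = -4 + 6 = 2)
E(y) = -2 + 1/(10 + y) (E(y) = -2 + 1/(6 + (4 + y)) = -2 + 1/(10 + y))
w = -6 (w = -6 + 2*((-2 + 2)/(7 - 5)) = -6 + 2*(0/2) = -6 + 2*(0*(½)) = -6 + 2*0 = -6 + 0 = -6)
j(b) = ⅕ (j(b) = 1*(⅕) = ⅕)
(-14 + j(E(-4)))*w = (-14 + ⅕)*(-6) = -69/5*(-6) = 414/5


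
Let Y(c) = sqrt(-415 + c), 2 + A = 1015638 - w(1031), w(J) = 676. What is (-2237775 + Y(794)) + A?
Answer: -1222815 + sqrt(379) ≈ -1.2228e+6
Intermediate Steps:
A = 1014960 (A = -2 + (1015638 - 1*676) = -2 + (1015638 - 676) = -2 + 1014962 = 1014960)
(-2237775 + Y(794)) + A = (-2237775 + sqrt(-415 + 794)) + 1014960 = (-2237775 + sqrt(379)) + 1014960 = -1222815 + sqrt(379)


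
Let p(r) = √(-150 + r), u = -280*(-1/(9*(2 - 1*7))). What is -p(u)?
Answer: -I*√1406/3 ≈ -12.499*I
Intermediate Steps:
u = -56/9 (u = -280*(-1/(9*(2 - 7))) = -280/((-5*(-9))) = -280/45 = -280*1/45 = -56/9 ≈ -6.2222)
-p(u) = -√(-150 - 56/9) = -√(-1406/9) = -I*√1406/3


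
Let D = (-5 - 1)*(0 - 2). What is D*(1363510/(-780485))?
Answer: -3272424/156097 ≈ -20.964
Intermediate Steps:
D = 12 (D = -6*(-2) = 12)
D*(1363510/(-780485)) = 12*(1363510/(-780485)) = 12*(1363510*(-1/780485)) = 12*(-272702/156097) = -3272424/156097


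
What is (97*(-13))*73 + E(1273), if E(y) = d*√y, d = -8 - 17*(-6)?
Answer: -92053 + 94*√1273 ≈ -88699.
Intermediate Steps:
d = 94 (d = -8 + 102 = 94)
E(y) = 94*√y
(97*(-13))*73 + E(1273) = (97*(-13))*73 + 94*√1273 = -1261*73 + 94*√1273 = -92053 + 94*√1273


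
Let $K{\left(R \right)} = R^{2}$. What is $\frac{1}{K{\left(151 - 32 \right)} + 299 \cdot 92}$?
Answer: $\frac{1}{41669} \approx 2.3999 \cdot 10^{-5}$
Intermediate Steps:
$\frac{1}{K{\left(151 - 32 \right)} + 299 \cdot 92} = \frac{1}{\left(151 - 32\right)^{2} + 299 \cdot 92} = \frac{1}{119^{2} + 27508} = \frac{1}{14161 + 27508} = \frac{1}{41669}$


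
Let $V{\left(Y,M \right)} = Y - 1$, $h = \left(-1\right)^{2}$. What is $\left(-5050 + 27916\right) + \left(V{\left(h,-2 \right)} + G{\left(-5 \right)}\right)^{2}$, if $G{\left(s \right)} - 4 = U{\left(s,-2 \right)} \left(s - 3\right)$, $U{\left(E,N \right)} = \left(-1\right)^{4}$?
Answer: $22882$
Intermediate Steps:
$h = 1$
$V{\left(Y,M \right)} = -1 + Y$
$U{\left(E,N \right)} = 1$
$G{\left(s \right)} = 1 + s$ ($G{\left(s \right)} = 4 + 1 \left(s - 3\right) = 4 + 1 \left(-3 + s\right) = 4 + \left(-3 + s\right) = 1 + s$)
$\left(-5050 + 27916\right) + \left(V{\left(h,-2 \right)} + G{\left(-5 \right)}\right)^{2} = \left(-5050 + 27916\right) + \left(\left(-1 + 1\right) + \left(1 - 5\right)\right)^{2} = 22866 + \left(0 - 4\right)^{2} = 22866 + \left(-4\right)^{2} = 22866 + 16 = 22882$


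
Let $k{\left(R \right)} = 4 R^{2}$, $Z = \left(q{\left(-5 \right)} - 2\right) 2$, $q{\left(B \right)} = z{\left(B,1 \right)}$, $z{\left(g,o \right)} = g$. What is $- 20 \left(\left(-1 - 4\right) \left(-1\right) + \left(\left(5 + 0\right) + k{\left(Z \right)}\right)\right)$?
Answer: $-15880$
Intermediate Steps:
$q{\left(B \right)} = B$
$Z = -14$ ($Z = \left(-5 - 2\right) 2 = \left(-7\right) 2 = -14$)
$- 20 \left(\left(-1 - 4\right) \left(-1\right) + \left(\left(5 + 0\right) + k{\left(Z \right)}\right)\right) = - 20 \left(\left(-1 - 4\right) \left(-1\right) + \left(\left(5 + 0\right) + 4 \left(-14\right)^{2}\right)\right) = - 20 \left(\left(-1 - 4\right) \left(-1\right) + \left(5 + 4 \cdot 196\right)\right) = - 20 \left(\left(-5\right) \left(-1\right) + \left(5 + 784\right)\right) = - 20 \left(5 + 789\right) = \left(-20\right) 794 = -15880$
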